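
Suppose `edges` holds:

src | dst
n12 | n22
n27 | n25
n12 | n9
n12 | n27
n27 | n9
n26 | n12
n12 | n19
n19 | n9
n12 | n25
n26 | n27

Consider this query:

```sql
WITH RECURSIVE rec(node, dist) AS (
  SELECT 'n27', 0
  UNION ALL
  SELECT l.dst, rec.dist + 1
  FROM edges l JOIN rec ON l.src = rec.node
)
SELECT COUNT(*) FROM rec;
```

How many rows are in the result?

3

Base: (n27, dist=0).
Iteration 1: edges from {n27} -> (n25, dist=1), (n9, dist=1).
Iteration 2: no outgoing edges from {n25,n9}; recursion stops.
Total rows emitted: 3.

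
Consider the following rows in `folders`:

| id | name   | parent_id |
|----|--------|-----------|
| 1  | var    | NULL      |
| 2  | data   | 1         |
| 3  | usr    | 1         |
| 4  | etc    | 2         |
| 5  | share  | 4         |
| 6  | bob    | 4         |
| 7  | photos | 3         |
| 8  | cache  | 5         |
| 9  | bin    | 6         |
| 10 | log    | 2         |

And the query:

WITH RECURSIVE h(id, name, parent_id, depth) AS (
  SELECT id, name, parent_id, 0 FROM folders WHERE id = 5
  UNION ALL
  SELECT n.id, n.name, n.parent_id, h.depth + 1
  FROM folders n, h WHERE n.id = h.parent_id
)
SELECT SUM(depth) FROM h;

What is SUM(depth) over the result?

6

Base: id=5 (share), parent_id=4, depth 0.
Iteration 1: join on id=4 -> etc (id 4, parent_id=2, depth 1).
Iteration 2: join on id=2 -> data (id 2, parent_id=1, depth 2).
Iteration 3: join on id=1 -> var (id 1, parent_id=NULL, depth 3).
Iteration 4: parent_id is NULL; no match; recursion stops.
SUM(depth) = 0 + 1 + 2 + 3 = 6.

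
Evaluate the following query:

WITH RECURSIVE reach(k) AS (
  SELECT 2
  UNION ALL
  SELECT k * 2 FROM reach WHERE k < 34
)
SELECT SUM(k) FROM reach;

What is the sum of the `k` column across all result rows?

Base: k=2.
Iteration 1: 2 < 34 holds -> k = 2 * 2 = 4.
Iteration 2: 4 < 34 holds -> k = 4 * 2 = 8.
Iteration 3: 8 < 34 holds -> k = 8 * 2 = 16.
Iteration 4: 16 < 34 holds -> k = 16 * 2 = 32.
Iteration 5: 32 < 34 holds -> k = 32 * 2 = 64.
Iteration 6: 64 < 34 fails; recursion stops.
SUM(k) = 2 + 4 + 8 + 16 + 32 + 64 = 126.

126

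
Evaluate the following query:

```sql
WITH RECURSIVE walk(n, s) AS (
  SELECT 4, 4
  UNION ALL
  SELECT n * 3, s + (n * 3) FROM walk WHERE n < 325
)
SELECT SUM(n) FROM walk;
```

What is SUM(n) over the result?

1456

Base: n=4, s=4.
Iteration 1: 4 < 325 holds -> n = 4 * 3 = 12, s = 4 + 12 = 16.
Iteration 2: 12 < 325 holds -> n = 12 * 3 = 36, s = 16 + 36 = 52.
Iteration 3: 36 < 325 holds -> n = 36 * 3 = 108, s = 52 + 108 = 160.
Iteration 4: 108 < 325 holds -> n = 108 * 3 = 324, s = 160 + 324 = 484.
Iteration 5: 324 < 325 holds -> n = 324 * 3 = 972, s = 484 + 972 = 1456.
Iteration 6: 972 < 325 fails; recursion stops.
SUM(n) = 4 + 12 + 36 + 108 + 324 + 972 = 1456.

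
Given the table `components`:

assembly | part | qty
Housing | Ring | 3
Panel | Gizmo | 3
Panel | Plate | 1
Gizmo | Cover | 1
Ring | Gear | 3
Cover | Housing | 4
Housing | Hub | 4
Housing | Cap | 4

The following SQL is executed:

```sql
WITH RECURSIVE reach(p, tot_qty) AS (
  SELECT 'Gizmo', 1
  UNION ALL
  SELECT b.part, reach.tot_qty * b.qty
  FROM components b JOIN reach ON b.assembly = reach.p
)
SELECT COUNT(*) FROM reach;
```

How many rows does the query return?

7

Base: (Gizmo, tot_qty=1).
Iteration 1: components of {Gizmo} -> Cover = 1*1 = 1.
Iteration 2: components of {Cover} -> Housing = 1*4 = 4.
Iteration 3: components of {Housing} -> Cap = 4*4 = 16, Hub = 4*4 = 16, Ring = 4*3 = 12.
Iteration 4: components of {Cap,Hub,Ring} -> Gear = 12*3 = 36.
Iteration 5: no further components; recursion stops.
Total rows emitted: 7.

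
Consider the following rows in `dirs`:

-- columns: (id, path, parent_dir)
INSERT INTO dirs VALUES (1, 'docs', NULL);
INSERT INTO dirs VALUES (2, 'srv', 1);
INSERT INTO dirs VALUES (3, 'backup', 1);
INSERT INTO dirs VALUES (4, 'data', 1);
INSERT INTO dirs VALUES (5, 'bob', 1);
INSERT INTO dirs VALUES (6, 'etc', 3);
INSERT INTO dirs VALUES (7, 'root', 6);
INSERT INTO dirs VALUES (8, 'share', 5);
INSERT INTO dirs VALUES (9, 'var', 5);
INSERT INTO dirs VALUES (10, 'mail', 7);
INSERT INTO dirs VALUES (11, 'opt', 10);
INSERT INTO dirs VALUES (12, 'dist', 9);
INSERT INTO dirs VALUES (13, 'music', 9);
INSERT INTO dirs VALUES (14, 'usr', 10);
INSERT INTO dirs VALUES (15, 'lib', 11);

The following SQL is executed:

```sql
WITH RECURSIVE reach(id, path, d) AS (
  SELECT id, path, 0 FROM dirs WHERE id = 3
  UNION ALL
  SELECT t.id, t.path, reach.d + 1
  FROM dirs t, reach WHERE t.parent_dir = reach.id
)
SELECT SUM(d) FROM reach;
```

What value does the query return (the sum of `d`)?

Base: id=3 (backup) at d 0.
Iteration 1: rows with parent_dir in {3} -> etc (id 6, d 1).
Iteration 2: rows with parent_dir in {6} -> root (id 7, d 2).
Iteration 3: rows with parent_dir in {7} -> mail (id 10, d 3).
Iteration 4: rows with parent_dir in {10} -> opt (id 11, d 4), usr (id 14, d 4).
Iteration 5: rows with parent_dir in {11,14} -> lib (id 15, d 5).
Iteration 6: no rows with parent_dir in {15}; recursion stops.
SUM(d) = 0 + 1 + 2 + 3 + 4 + 4 + 5 = 19.

19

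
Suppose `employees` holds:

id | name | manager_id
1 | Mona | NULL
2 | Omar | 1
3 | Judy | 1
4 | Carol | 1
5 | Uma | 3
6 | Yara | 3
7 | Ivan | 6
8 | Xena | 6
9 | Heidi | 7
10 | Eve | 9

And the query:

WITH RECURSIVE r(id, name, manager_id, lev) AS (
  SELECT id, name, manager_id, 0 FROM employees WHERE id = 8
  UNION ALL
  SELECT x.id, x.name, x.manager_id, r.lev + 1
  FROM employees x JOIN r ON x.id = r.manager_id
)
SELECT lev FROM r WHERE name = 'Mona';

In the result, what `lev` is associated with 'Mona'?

3

Base: id=8 (Xena), manager_id=6, lev 0.
Iteration 1: join on id=6 -> Yara (id 6, manager_id=3, lev 1).
Iteration 2: join on id=3 -> Judy (id 3, manager_id=1, lev 2).
Iteration 3: join on id=1 -> Mona (id 1, manager_id=NULL, lev 3).
Iteration 4: manager_id is NULL; no match; recursion stops.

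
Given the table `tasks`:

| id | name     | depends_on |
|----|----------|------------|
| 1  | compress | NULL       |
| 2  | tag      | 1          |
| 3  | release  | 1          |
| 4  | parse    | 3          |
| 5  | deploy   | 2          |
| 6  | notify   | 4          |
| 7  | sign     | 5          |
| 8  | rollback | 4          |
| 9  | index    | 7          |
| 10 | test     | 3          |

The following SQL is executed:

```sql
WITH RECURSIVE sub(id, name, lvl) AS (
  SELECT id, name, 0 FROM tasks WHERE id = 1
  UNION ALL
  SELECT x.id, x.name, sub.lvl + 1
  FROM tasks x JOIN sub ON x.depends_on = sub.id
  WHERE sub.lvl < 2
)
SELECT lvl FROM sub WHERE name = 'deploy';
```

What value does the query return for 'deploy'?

2

Base: id=1 (compress) at lvl 0.
Iteration 1: rows with depends_on in {1} -> tag (id 2, lvl 1), release (id 3, lvl 1).
Iteration 2: rows with depends_on in {2,3} -> parse (id 4, lvl 2), deploy (id 5, lvl 2), test (id 10, lvl 2).
Iteration 3: lvl < 2 fails for all current rows; recursion stops.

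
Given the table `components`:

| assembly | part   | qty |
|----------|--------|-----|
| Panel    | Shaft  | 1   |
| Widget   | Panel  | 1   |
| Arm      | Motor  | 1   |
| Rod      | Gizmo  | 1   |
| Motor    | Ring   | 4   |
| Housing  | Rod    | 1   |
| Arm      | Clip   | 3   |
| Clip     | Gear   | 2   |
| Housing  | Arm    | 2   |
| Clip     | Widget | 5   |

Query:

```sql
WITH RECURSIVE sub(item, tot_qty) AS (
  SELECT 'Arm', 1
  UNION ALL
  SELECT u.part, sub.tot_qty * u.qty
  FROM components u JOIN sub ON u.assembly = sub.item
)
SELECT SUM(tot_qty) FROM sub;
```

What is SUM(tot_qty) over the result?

Base: (Arm, tot_qty=1).
Iteration 1: components of {Arm} -> Clip = 1*3 = 3, Motor = 1*1 = 1.
Iteration 2: components of {Clip,Motor} -> Gear = 3*2 = 6, Ring = 1*4 = 4, Widget = 3*5 = 15.
Iteration 3: components of {Gear,Ring,Widget} -> Panel = 15*1 = 15.
Iteration 4: components of {Panel} -> Shaft = 15*1 = 15.
Iteration 5: no further components; recursion stops.
SUM(tot_qty) = 1 + 1 + 3 + 4 + 6 + 15 + 15 + 15 = 60.

60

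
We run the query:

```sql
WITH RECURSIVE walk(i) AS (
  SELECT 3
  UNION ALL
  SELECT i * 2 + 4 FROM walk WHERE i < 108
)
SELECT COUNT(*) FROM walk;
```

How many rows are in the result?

Base: i=3.
Iteration 1: 3 < 108 holds -> i = 3 * 2 + 4 = 10.
Iteration 2: 10 < 108 holds -> i = 10 * 2 + 4 = 24.
Iteration 3: 24 < 108 holds -> i = 24 * 2 + 4 = 52.
Iteration 4: 52 < 108 holds -> i = 52 * 2 + 4 = 108.
Iteration 5: 108 < 108 fails; recursion stops.
Total rows emitted: 5.

5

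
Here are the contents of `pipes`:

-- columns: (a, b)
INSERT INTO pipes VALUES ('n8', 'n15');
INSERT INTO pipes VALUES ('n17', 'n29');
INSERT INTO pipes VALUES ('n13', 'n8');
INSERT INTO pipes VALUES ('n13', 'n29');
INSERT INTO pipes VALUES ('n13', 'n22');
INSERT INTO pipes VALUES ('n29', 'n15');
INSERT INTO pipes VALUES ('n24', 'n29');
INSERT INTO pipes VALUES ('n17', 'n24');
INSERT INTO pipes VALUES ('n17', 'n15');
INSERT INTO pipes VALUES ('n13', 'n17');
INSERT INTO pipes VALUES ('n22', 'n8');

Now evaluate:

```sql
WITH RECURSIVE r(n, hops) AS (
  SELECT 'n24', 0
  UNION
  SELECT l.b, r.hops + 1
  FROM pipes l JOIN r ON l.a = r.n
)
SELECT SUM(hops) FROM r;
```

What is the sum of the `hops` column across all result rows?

3

Base: (n24, hops=0).
Iteration 1: edges from {n24} -> (n29, hops=1).
Iteration 2: edges from {n29} -> (n15, hops=2).
Iteration 3: no outgoing edges from {n15}; recursion stops.
SUM(hops) = 0 + 1 + 2 = 3.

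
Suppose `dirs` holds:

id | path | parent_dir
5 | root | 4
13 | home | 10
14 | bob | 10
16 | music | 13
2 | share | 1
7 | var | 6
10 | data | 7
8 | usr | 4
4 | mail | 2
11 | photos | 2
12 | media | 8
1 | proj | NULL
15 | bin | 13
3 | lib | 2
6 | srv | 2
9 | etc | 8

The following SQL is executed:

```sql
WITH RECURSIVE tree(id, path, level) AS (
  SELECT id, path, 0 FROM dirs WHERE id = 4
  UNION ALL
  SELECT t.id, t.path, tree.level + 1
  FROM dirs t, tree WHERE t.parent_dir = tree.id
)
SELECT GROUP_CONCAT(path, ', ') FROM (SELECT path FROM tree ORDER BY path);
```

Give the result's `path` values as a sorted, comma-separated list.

Base: id=4 (mail) at level 0.
Iteration 1: rows with parent_dir in {4} -> root (id 5, level 1), usr (id 8, level 1).
Iteration 2: rows with parent_dir in {5,8} -> etc (id 9, level 2), media (id 12, level 2).
Iteration 3: no rows with parent_dir in {9,12}; recursion stops.

etc, mail, media, root, usr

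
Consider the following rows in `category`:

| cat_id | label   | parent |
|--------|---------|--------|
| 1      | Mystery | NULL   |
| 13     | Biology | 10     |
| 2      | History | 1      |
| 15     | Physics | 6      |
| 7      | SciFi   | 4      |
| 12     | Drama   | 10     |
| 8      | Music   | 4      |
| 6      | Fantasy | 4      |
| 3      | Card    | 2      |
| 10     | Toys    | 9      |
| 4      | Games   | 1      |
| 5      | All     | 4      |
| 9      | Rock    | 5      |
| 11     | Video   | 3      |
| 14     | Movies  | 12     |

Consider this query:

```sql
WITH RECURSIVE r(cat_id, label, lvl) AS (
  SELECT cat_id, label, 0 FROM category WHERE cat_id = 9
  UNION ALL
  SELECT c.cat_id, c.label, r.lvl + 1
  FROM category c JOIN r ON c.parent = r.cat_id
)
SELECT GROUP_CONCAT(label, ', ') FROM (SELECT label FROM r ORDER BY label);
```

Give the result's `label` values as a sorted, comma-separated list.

Base: cat_id=9 (Rock) at lvl 0.
Iteration 1: rows with parent in {9} -> Toys (id 10, lvl 1).
Iteration 2: rows with parent in {10} -> Drama (id 12, lvl 2), Biology (id 13, lvl 2).
Iteration 3: rows with parent in {12,13} -> Movies (id 14, lvl 3).
Iteration 4: no rows with parent in {14}; recursion stops.

Biology, Drama, Movies, Rock, Toys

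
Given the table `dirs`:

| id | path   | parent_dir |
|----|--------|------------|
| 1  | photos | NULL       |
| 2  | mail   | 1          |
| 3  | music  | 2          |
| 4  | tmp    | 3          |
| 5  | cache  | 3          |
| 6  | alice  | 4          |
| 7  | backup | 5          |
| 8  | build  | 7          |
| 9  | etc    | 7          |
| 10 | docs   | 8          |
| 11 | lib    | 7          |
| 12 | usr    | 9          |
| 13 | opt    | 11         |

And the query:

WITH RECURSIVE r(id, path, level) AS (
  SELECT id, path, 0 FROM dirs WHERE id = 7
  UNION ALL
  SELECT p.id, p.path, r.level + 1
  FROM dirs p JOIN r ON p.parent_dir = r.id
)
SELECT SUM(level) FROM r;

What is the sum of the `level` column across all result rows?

Base: id=7 (backup) at level 0.
Iteration 1: rows with parent_dir in {7} -> build (id 8, level 1), etc (id 9, level 1), lib (id 11, level 1).
Iteration 2: rows with parent_dir in {8,9,11} -> docs (id 10, level 2), usr (id 12, level 2), opt (id 13, level 2).
Iteration 3: no rows with parent_dir in {10,12,13}; recursion stops.
SUM(level) = 0 + 1 + 1 + 1 + 2 + 2 + 2 = 9.

9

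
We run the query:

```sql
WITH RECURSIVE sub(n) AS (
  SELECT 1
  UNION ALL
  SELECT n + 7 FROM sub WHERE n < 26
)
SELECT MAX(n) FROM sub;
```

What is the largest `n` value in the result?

29

Base: n=1.
Iteration 1: 1 < 26 holds -> n = 1 + 7 = 8.
Iteration 2: 8 < 26 holds -> n = 8 + 7 = 15.
Iteration 3: 15 < 26 holds -> n = 15 + 7 = 22.
Iteration 4: 22 < 26 holds -> n = 22 + 7 = 29.
Iteration 5: 29 < 26 fails; recursion stops.
n values: 1, 8, 15, 22, 29; the maximum is 29.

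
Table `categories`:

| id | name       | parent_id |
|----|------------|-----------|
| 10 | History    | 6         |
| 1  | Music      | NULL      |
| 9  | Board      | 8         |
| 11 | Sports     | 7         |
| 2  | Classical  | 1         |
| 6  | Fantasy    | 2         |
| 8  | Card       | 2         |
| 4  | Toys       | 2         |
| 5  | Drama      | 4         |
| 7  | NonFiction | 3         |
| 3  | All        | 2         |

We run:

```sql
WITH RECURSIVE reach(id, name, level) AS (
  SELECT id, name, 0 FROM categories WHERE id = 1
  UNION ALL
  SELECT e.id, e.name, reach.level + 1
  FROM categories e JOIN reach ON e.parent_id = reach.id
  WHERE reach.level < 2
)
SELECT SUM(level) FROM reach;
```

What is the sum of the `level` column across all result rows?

Base: id=1 (Music) at level 0.
Iteration 1: rows with parent_id in {1} -> Classical (id 2, level 1).
Iteration 2: rows with parent_id in {2} -> All (id 3, level 2), Toys (id 4, level 2), Fantasy (id 6, level 2), Card (id 8, level 2).
Iteration 3: level < 2 fails for all current rows; recursion stops.
SUM(level) = 0 + 1 + 2 + 2 + 2 + 2 = 9.

9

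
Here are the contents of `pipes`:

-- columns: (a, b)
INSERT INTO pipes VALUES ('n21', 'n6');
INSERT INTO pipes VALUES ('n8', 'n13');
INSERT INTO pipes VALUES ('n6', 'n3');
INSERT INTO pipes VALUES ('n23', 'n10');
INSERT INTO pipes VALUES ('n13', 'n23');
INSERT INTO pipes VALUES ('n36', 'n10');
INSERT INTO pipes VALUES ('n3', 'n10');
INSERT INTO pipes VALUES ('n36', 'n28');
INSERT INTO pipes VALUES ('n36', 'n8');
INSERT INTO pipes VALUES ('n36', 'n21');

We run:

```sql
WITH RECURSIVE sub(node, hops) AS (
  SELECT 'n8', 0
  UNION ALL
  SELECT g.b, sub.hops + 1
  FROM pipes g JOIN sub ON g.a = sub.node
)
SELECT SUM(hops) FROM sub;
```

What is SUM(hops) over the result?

6

Base: (n8, hops=0).
Iteration 1: edges from {n8} -> (n13, hops=1).
Iteration 2: edges from {n13} -> (n23, hops=2).
Iteration 3: edges from {n23} -> (n10, hops=3).
Iteration 4: no outgoing edges from {n10}; recursion stops.
SUM(hops) = 0 + 1 + 2 + 3 = 6.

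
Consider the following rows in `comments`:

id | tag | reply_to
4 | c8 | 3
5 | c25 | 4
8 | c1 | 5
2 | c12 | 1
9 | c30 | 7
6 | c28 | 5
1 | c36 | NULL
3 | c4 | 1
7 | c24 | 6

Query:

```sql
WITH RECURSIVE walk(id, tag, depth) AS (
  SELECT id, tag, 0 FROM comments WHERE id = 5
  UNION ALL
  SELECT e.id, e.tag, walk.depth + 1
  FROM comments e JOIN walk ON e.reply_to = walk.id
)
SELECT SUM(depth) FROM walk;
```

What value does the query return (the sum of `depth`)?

7

Base: id=5 (c25) at depth 0.
Iteration 1: rows with reply_to in {5} -> c28 (id 6, depth 1), c1 (id 8, depth 1).
Iteration 2: rows with reply_to in {6,8} -> c24 (id 7, depth 2).
Iteration 3: rows with reply_to in {7} -> c30 (id 9, depth 3).
Iteration 4: no rows with reply_to in {9}; recursion stops.
SUM(depth) = 0 + 1 + 1 + 2 + 3 = 7.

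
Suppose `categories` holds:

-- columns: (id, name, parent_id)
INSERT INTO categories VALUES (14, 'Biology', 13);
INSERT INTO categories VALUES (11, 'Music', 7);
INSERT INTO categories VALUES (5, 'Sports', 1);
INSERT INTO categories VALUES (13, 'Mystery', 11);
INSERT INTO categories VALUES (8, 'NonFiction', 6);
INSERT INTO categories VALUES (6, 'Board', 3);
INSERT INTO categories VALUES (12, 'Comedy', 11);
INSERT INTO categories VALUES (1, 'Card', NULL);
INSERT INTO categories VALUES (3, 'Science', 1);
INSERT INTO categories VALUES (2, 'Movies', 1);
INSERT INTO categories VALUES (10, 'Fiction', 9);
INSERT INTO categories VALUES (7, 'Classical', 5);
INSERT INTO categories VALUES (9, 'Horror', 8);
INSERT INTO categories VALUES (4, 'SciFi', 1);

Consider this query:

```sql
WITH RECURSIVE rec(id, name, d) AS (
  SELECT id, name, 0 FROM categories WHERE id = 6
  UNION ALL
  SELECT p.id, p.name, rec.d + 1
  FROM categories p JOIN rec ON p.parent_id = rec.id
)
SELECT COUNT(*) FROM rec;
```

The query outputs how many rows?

4

Base: id=6 (Board) at d 0.
Iteration 1: rows with parent_id in {6} -> NonFiction (id 8, d 1).
Iteration 2: rows with parent_id in {8} -> Horror (id 9, d 2).
Iteration 3: rows with parent_id in {9} -> Fiction (id 10, d 3).
Iteration 4: no rows with parent_id in {10}; recursion stops.
Total rows emitted: 4.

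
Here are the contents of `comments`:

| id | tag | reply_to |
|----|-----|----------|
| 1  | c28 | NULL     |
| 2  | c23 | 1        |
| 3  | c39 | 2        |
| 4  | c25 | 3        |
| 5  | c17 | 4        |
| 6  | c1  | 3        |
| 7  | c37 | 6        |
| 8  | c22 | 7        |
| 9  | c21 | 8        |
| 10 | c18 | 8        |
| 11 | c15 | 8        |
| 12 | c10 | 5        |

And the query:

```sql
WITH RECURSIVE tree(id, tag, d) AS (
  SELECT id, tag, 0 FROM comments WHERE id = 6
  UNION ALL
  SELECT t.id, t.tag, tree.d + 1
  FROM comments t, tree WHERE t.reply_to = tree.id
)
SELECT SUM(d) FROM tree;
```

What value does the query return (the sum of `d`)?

Base: id=6 (c1) at d 0.
Iteration 1: rows with reply_to in {6} -> c37 (id 7, d 1).
Iteration 2: rows with reply_to in {7} -> c22 (id 8, d 2).
Iteration 3: rows with reply_to in {8} -> c21 (id 9, d 3), c18 (id 10, d 3), c15 (id 11, d 3).
Iteration 4: no rows with reply_to in {9,10,11}; recursion stops.
SUM(d) = 0 + 1 + 2 + 3 + 3 + 3 = 12.

12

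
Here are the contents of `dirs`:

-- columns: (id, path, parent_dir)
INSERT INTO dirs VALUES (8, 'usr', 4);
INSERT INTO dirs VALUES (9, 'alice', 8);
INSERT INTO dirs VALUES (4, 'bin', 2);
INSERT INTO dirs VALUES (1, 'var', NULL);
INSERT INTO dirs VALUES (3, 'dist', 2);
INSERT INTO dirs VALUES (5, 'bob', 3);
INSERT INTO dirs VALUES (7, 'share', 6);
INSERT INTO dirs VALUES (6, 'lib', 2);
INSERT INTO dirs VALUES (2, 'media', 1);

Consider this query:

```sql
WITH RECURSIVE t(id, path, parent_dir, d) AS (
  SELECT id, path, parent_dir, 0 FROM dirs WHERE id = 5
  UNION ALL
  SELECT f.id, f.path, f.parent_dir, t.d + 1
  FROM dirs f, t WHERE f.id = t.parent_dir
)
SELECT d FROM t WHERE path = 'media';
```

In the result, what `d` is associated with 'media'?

2

Base: id=5 (bob), parent_dir=3, d 0.
Iteration 1: join on id=3 -> dist (id 3, parent_dir=2, d 1).
Iteration 2: join on id=2 -> media (id 2, parent_dir=1, d 2).
Iteration 3: join on id=1 -> var (id 1, parent_dir=NULL, d 3).
Iteration 4: parent_dir is NULL; no match; recursion stops.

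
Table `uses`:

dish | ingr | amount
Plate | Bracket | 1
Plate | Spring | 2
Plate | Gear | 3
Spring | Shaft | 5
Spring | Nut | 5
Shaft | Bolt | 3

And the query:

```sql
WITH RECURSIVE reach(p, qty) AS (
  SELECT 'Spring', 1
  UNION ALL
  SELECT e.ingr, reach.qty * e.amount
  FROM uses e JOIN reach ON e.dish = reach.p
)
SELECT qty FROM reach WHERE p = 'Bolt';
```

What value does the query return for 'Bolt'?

15

Base: (Spring, qty=1).
Iteration 1: components of {Spring} -> Nut = 1*5 = 5, Shaft = 1*5 = 5.
Iteration 2: components of {Nut,Shaft} -> Bolt = 5*3 = 15.
Iteration 3: no further components; recursion stops.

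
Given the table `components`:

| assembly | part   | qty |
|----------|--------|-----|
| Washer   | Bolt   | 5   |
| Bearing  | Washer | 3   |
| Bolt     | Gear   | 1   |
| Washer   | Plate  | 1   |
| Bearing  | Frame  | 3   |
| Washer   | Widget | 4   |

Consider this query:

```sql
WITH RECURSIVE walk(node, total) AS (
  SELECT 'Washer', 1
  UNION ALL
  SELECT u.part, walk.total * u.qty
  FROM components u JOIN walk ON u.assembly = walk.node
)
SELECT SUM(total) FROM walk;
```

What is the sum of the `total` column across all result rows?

Base: (Washer, total=1).
Iteration 1: components of {Washer} -> Bolt = 1*5 = 5, Plate = 1*1 = 1, Widget = 1*4 = 4.
Iteration 2: components of {Bolt,Plate,Widget} -> Gear = 5*1 = 5.
Iteration 3: no further components; recursion stops.
SUM(total) = 1 + 5 + 4 + 1 + 5 = 16.

16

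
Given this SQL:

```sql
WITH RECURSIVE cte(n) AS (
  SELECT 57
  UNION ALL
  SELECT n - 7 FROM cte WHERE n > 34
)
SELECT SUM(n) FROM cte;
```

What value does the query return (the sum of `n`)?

215

Base: n=57.
Iteration 1: 57 > 34 holds -> n = 57 - 7 = 50.
Iteration 2: 50 > 34 holds -> n = 50 - 7 = 43.
Iteration 3: 43 > 34 holds -> n = 43 - 7 = 36.
Iteration 4: 36 > 34 holds -> n = 36 - 7 = 29.
Iteration 5: 29 > 34 fails; recursion stops.
SUM(n) = 57 + 50 + 43 + 36 + 29 = 215.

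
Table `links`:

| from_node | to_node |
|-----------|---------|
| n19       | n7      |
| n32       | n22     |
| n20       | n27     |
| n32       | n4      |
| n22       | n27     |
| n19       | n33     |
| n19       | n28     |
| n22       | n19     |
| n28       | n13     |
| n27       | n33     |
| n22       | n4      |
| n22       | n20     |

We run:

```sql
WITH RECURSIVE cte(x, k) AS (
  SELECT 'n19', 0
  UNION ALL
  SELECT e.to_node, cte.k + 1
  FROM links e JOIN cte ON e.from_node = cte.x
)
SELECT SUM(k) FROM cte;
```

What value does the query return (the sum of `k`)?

5

Base: (n19, k=0).
Iteration 1: edges from {n19} -> (n28, k=1), (n33, k=1), (n7, k=1).
Iteration 2: edges from {n28,n33,n7} -> (n13, k=2).
Iteration 3: no outgoing edges from {n13}; recursion stops.
SUM(k) = 0 + 1 + 1 + 1 + 2 = 5.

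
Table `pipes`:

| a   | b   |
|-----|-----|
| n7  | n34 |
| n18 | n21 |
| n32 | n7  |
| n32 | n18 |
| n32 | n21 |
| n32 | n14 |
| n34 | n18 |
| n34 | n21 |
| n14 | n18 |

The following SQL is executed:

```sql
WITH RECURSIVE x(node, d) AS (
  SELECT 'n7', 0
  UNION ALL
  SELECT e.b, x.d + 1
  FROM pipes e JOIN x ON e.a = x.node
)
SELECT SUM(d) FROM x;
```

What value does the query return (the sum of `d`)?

Base: (n7, d=0).
Iteration 1: edges from {n7} -> (n34, d=1).
Iteration 2: edges from {n34} -> (n18, d=2), (n21, d=2).
Iteration 3: edges from {n18,n21} -> (n21, d=3).
Iteration 4: no outgoing edges from {n21}; recursion stops.
SUM(d) = 0 + 1 + 2 + 2 + 3 = 8.

8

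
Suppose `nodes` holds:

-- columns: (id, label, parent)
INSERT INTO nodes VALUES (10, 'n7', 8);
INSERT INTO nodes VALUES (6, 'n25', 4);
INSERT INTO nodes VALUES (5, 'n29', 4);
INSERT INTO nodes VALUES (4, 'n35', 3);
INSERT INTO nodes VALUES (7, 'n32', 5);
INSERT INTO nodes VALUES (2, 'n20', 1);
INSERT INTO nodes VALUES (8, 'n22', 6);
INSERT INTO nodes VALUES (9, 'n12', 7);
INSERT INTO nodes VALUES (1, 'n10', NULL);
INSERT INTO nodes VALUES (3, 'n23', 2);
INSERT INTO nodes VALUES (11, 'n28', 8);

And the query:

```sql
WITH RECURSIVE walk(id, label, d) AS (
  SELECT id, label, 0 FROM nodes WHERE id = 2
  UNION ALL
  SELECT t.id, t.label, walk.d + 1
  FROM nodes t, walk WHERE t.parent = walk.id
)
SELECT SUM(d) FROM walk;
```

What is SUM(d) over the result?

32

Base: id=2 (n20) at d 0.
Iteration 1: rows with parent in {2} -> n23 (id 3, d 1).
Iteration 2: rows with parent in {3} -> n35 (id 4, d 2).
Iteration 3: rows with parent in {4} -> n29 (id 5, d 3), n25 (id 6, d 3).
Iteration 4: rows with parent in {5,6} -> n32 (id 7, d 4), n22 (id 8, d 4).
Iteration 5: rows with parent in {7,8} -> n12 (id 9, d 5), n7 (id 10, d 5), n28 (id 11, d 5).
Iteration 6: no rows with parent in {9,10,11}; recursion stops.
SUM(d) = 0 + 1 + 2 + 3 + 3 + 4 + 4 + 5 + 5 + 5 = 32.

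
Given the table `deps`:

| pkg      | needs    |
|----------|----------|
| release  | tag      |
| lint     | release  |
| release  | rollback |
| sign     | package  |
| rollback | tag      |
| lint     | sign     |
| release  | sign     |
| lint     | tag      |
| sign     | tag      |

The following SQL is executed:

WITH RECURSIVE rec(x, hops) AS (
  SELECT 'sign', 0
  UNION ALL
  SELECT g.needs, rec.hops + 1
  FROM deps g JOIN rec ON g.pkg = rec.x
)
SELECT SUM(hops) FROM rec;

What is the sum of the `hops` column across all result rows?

Base: (sign, hops=0).
Iteration 1: edges from {sign} -> (package, hops=1), (tag, hops=1).
Iteration 2: no outgoing edges from {package,tag}; recursion stops.
SUM(hops) = 0 + 1 + 1 = 2.

2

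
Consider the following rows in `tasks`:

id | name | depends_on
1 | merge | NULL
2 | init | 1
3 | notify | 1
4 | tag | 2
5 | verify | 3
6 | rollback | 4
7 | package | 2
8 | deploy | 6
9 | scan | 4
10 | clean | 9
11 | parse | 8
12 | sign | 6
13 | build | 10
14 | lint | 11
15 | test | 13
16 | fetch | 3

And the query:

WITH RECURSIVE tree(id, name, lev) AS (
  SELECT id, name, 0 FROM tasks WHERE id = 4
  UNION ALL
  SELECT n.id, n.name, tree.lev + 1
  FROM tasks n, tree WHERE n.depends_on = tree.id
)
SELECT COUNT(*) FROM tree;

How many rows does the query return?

Base: id=4 (tag) at lev 0.
Iteration 1: rows with depends_on in {4} -> rollback (id 6, lev 1), scan (id 9, lev 1).
Iteration 2: rows with depends_on in {6,9} -> deploy (id 8, lev 2), clean (id 10, lev 2), sign (id 12, lev 2).
Iteration 3: rows with depends_on in {8,10,12} -> parse (id 11, lev 3), build (id 13, lev 3).
Iteration 4: rows with depends_on in {11,13} -> lint (id 14, lev 4), test (id 15, lev 4).
Iteration 5: no rows with depends_on in {14,15}; recursion stops.
Total rows emitted: 10.

10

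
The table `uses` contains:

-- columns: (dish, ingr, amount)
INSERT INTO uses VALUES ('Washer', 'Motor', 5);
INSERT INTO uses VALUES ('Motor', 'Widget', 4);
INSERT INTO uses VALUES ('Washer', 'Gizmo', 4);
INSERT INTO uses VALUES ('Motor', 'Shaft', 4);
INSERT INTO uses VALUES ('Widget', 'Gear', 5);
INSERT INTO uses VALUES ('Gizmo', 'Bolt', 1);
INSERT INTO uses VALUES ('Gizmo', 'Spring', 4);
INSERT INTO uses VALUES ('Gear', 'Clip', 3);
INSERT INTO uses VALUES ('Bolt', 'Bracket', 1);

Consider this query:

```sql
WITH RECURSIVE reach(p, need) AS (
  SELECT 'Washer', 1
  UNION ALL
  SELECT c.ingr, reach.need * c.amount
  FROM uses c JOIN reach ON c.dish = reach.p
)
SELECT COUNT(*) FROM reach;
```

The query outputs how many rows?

10

Base: (Washer, need=1).
Iteration 1: components of {Washer} -> Gizmo = 1*4 = 4, Motor = 1*5 = 5.
Iteration 2: components of {Gizmo,Motor} -> Bolt = 4*1 = 4, Shaft = 5*4 = 20, Spring = 4*4 = 16, Widget = 5*4 = 20.
Iteration 3: components of {Bolt,Shaft,Spring,Widget} -> Bracket = 4*1 = 4, Gear = 20*5 = 100.
Iteration 4: components of {Bracket,Gear} -> Clip = 100*3 = 300.
Iteration 5: no further components; recursion stops.
Total rows emitted: 10.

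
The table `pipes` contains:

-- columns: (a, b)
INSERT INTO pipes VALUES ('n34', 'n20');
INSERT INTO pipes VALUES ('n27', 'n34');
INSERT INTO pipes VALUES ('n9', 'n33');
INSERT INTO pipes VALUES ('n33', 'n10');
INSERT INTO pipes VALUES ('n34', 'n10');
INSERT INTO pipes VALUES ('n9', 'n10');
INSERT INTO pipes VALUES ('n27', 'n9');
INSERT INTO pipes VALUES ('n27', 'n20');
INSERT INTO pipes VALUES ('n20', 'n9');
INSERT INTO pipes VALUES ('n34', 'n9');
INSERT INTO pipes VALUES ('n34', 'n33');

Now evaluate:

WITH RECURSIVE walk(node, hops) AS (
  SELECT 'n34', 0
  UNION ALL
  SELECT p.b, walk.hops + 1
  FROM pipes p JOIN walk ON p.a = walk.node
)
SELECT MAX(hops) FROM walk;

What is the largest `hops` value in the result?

4

Base: (n34, hops=0).
Iteration 1: edges from {n34} -> (n10, hops=1), (n20, hops=1), (n33, hops=1), (n9, hops=1).
Iteration 2: edges from {n10,n20,n33,n9} -> (n10, hops=2) x2, (n33, hops=2), (n9, hops=2). [UNION ALL keeps all 4 new rows, including repeats]
Iteration 3: edges from {n10,n33,n9} -> (n10, hops=3) x2, (n33, hops=3). [UNION ALL keeps all 3 new rows, including repeats]
Iteration 4: edges from {n10,n33} -> (n10, hops=4).
Iteration 5: no outgoing edges from {n10}; recursion stops.
hops values: 0, 1, 1, 1, 1, 2, 2, 2, 2, 3, 3, 3, 4; the maximum is 4.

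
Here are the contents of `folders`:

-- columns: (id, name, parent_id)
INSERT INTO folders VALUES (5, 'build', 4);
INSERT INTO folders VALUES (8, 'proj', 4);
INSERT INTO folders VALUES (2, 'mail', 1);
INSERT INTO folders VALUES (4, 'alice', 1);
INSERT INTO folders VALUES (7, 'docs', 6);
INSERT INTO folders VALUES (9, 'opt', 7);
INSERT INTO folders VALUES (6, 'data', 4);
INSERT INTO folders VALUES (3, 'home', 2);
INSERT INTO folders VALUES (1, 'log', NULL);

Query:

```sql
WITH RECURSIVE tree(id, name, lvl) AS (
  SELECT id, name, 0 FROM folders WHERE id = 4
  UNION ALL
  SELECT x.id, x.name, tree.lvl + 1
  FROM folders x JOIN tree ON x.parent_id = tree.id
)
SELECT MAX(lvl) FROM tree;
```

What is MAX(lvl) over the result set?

3

Base: id=4 (alice) at lvl 0.
Iteration 1: rows with parent_id in {4} -> build (id 5, lvl 1), data (id 6, lvl 1), proj (id 8, lvl 1).
Iteration 2: rows with parent_id in {5,6,8} -> docs (id 7, lvl 2).
Iteration 3: rows with parent_id in {7} -> opt (id 9, lvl 3).
Iteration 4: no rows with parent_id in {9}; recursion stops.
lvl values: 0, 1, 1, 1, 2, 3; the maximum is 3.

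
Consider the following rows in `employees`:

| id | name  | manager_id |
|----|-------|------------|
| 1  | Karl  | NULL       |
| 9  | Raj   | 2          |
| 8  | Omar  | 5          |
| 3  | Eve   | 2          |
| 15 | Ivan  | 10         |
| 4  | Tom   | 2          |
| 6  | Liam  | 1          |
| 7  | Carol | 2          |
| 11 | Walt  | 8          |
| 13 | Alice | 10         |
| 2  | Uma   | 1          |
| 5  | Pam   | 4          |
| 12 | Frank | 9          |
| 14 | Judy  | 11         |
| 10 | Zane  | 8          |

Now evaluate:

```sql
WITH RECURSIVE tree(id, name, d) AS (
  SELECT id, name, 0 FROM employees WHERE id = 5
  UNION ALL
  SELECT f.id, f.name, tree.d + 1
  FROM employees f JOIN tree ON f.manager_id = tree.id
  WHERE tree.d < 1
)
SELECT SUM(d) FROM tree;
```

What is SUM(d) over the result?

Base: id=5 (Pam) at d 0.
Iteration 1: rows with manager_id in {5} -> Omar (id 8, d 1).
Iteration 2: d < 1 fails for all current rows; recursion stops.
SUM(d) = 0 + 1 = 1.

1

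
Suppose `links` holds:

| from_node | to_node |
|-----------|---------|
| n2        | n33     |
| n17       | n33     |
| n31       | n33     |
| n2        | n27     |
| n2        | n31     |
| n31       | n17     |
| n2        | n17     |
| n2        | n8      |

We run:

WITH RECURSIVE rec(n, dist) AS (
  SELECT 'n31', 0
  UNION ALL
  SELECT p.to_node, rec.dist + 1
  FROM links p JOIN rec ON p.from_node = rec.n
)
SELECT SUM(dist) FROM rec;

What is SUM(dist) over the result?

Base: (n31, dist=0).
Iteration 1: edges from {n31} -> (n17, dist=1), (n33, dist=1).
Iteration 2: edges from {n17,n33} -> (n33, dist=2).
Iteration 3: no outgoing edges from {n33}; recursion stops.
SUM(dist) = 0 + 1 + 1 + 2 = 4.

4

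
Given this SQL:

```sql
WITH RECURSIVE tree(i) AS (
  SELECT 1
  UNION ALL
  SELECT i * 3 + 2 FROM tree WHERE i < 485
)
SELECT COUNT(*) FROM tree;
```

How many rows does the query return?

Base: i=1.
Iteration 1: 1 < 485 holds -> i = 1 * 3 + 2 = 5.
Iteration 2: 5 < 485 holds -> i = 5 * 3 + 2 = 17.
Iteration 3: 17 < 485 holds -> i = 17 * 3 + 2 = 53.
Iteration 4: 53 < 485 holds -> i = 53 * 3 + 2 = 161.
Iteration 5: 161 < 485 holds -> i = 161 * 3 + 2 = 485.
Iteration 6: 485 < 485 fails; recursion stops.
Total rows emitted: 6.

6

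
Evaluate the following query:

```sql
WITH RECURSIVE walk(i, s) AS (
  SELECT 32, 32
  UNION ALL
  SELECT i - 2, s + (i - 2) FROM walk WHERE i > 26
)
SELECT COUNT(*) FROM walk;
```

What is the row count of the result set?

4

Base: i=32, s=32.
Iteration 1: 32 > 26 holds -> i = 32 - 2 = 30, s = 32 + 30 = 62.
Iteration 2: 30 > 26 holds -> i = 30 - 2 = 28, s = 62 + 28 = 90.
Iteration 3: 28 > 26 holds -> i = 28 - 2 = 26, s = 90 + 26 = 116.
Iteration 4: 26 > 26 fails; recursion stops.
Total rows emitted: 4.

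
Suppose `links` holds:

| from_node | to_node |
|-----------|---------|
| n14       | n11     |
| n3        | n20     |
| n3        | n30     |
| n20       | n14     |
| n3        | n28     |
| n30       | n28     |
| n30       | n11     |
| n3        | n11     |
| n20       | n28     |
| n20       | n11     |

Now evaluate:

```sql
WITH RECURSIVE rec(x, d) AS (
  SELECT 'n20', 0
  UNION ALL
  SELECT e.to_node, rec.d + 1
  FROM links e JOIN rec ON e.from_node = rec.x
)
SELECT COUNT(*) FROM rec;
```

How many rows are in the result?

Base: (n20, d=0).
Iteration 1: edges from {n20} -> (n11, d=1), (n14, d=1), (n28, d=1).
Iteration 2: edges from {n11,n14,n28} -> (n11, d=2).
Iteration 3: no outgoing edges from {n11}; recursion stops.
Total rows emitted: 5.

5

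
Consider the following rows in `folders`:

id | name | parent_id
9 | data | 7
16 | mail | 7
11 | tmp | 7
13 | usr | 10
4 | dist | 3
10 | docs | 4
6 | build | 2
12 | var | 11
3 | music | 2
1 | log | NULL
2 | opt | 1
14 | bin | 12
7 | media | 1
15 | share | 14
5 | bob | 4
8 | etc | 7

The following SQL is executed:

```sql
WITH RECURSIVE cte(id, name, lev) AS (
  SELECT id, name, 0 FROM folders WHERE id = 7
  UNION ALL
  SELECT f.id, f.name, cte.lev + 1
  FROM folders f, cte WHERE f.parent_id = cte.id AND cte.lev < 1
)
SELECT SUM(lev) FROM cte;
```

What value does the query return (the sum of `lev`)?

Base: id=7 (media) at lev 0.
Iteration 1: rows with parent_id in {7} -> etc (id 8, lev 1), data (id 9, lev 1), tmp (id 11, lev 1), mail (id 16, lev 1).
Iteration 2: lev < 1 fails for all current rows; recursion stops.
SUM(lev) = 0 + 1 + 1 + 1 + 1 = 4.

4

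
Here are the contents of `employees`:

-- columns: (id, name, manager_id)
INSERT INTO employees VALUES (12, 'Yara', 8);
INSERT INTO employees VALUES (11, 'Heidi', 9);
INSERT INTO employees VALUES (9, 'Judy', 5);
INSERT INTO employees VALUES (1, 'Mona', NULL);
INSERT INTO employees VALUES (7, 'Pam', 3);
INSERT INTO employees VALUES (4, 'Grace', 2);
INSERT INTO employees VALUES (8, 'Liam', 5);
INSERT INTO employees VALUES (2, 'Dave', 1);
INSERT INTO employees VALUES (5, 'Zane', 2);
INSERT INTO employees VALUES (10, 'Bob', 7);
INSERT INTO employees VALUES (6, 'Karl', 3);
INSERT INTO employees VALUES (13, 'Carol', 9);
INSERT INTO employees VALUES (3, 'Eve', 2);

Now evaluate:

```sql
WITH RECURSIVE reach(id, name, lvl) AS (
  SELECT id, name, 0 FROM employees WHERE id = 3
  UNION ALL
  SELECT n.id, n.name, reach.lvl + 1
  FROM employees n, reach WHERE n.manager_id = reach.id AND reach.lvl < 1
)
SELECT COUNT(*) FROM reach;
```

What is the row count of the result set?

3

Base: id=3 (Eve) at lvl 0.
Iteration 1: rows with manager_id in {3} -> Karl (id 6, lvl 1), Pam (id 7, lvl 1).
Iteration 2: lvl < 1 fails for all current rows; recursion stops.
Total rows emitted: 3.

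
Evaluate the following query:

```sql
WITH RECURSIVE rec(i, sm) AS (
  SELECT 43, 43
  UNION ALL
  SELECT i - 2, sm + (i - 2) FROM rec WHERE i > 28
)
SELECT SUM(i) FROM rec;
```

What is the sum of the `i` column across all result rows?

Base: i=43, sm=43.
Iteration 1: 43 > 28 holds -> i = 43 - 2 = 41, sm = 43 + 41 = 84.
Iteration 2: 41 > 28 holds -> i = 41 - 2 = 39, sm = 84 + 39 = 123.
Iteration 3: 39 > 28 holds -> i = 39 - 2 = 37, sm = 123 + 37 = 160.
Iteration 4: 37 > 28 holds -> i = 37 - 2 = 35, sm = 160 + 35 = 195.
Iteration 5: 35 > 28 holds -> i = 35 - 2 = 33, sm = 195 + 33 = 228.
Iteration 6: 33 > 28 holds -> i = 33 - 2 = 31, sm = 228 + 31 = 259.
Iteration 7: 31 > 28 holds -> i = 31 - 2 = 29, sm = 259 + 29 = 288.
Iteration 8: 29 > 28 holds -> i = 29 - 2 = 27, sm = 288 + 27 = 315.
Iteration 9: 27 > 28 fails; recursion stops.
SUM(i) = 43 + 41 + 39 + 37 + 35 + 33 + 31 + 29 + 27 = 315.

315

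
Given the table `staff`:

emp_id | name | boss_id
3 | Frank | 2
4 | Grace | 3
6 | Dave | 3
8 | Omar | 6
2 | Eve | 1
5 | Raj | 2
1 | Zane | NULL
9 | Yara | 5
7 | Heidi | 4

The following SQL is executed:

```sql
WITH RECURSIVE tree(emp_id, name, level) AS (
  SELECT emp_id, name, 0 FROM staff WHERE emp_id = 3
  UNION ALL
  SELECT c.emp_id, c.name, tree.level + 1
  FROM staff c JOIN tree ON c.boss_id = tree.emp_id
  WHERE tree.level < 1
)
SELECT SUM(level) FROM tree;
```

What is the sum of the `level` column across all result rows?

2

Base: emp_id=3 (Frank) at level 0.
Iteration 1: rows with boss_id in {3} -> Grace (id 4, level 1), Dave (id 6, level 1).
Iteration 2: level < 1 fails for all current rows; recursion stops.
SUM(level) = 0 + 1 + 1 = 2.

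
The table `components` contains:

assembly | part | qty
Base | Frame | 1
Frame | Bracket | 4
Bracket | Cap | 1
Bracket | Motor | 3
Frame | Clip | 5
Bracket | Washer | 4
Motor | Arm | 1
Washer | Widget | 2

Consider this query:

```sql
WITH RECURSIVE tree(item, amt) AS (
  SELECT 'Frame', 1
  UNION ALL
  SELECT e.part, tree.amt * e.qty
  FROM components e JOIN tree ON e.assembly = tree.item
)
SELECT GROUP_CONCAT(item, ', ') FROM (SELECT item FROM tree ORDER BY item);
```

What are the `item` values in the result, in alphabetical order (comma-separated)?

Arm, Bracket, Cap, Clip, Frame, Motor, Washer, Widget

Base: (Frame, amt=1).
Iteration 1: components of {Frame} -> Bracket = 1*4 = 4, Clip = 1*5 = 5.
Iteration 2: components of {Bracket,Clip} -> Cap = 4*1 = 4, Motor = 4*3 = 12, Washer = 4*4 = 16.
Iteration 3: components of {Cap,Motor,Washer} -> Arm = 12*1 = 12, Widget = 16*2 = 32.
Iteration 4: no further components; recursion stops.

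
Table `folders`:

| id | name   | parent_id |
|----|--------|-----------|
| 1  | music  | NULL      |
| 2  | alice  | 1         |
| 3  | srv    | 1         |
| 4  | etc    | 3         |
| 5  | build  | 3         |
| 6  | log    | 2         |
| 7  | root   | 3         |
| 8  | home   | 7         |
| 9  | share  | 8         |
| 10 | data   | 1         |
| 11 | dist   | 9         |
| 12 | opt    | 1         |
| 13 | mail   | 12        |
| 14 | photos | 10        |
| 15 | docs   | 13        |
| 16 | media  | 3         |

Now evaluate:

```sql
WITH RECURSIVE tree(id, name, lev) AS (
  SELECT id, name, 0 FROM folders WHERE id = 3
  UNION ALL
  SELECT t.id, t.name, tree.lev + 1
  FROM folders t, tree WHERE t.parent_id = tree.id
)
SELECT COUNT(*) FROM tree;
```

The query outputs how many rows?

Base: id=3 (srv) at lev 0.
Iteration 1: rows with parent_id in {3} -> etc (id 4, lev 1), build (id 5, lev 1), root (id 7, lev 1), media (id 16, lev 1).
Iteration 2: rows with parent_id in {4,5,7,16} -> home (id 8, lev 2).
Iteration 3: rows with parent_id in {8} -> share (id 9, lev 3).
Iteration 4: rows with parent_id in {9} -> dist (id 11, lev 4).
Iteration 5: no rows with parent_id in {11}; recursion stops.
Total rows emitted: 8.

8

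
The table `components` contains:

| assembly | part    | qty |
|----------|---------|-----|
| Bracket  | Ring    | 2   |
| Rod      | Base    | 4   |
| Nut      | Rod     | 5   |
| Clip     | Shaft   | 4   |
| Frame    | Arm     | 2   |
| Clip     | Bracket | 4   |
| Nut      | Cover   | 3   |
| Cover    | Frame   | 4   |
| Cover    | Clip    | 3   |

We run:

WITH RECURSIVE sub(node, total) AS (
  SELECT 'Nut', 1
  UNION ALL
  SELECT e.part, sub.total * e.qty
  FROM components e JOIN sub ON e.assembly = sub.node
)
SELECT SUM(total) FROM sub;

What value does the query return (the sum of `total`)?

218

Base: (Nut, total=1).
Iteration 1: components of {Nut} -> Cover = 1*3 = 3, Rod = 1*5 = 5.
Iteration 2: components of {Cover,Rod} -> Base = 5*4 = 20, Clip = 3*3 = 9, Frame = 3*4 = 12.
Iteration 3: components of {Base,Clip,Frame} -> Arm = 12*2 = 24, Bracket = 9*4 = 36, Shaft = 9*4 = 36.
Iteration 4: components of {Arm,Bracket,Shaft} -> Ring = 36*2 = 72.
Iteration 5: no further components; recursion stops.
SUM(total) = 1 + 3 + 5 + 12 + 9 + 20 + 24 + 36 + 36 + 72 = 218.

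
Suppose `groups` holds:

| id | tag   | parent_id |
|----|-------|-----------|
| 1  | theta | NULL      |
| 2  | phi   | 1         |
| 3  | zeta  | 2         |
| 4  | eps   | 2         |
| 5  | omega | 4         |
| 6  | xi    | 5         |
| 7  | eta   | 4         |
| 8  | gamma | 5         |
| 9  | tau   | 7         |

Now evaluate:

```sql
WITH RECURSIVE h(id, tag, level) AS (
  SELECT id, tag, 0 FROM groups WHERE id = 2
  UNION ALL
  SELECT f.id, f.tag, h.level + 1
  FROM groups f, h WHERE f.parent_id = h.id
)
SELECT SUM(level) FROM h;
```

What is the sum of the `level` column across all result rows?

15

Base: id=2 (phi) at level 0.
Iteration 1: rows with parent_id in {2} -> zeta (id 3, level 1), eps (id 4, level 1).
Iteration 2: rows with parent_id in {3,4} -> omega (id 5, level 2), eta (id 7, level 2).
Iteration 3: rows with parent_id in {5,7} -> xi (id 6, level 3), gamma (id 8, level 3), tau (id 9, level 3).
Iteration 4: no rows with parent_id in {6,8,9}; recursion stops.
SUM(level) = 0 + 1 + 1 + 2 + 2 + 3 + 3 + 3 = 15.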